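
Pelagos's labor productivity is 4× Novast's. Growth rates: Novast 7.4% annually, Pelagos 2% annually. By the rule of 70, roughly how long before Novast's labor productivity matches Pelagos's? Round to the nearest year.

The growth-rate gap is 7.4% − 2% = 5.4 percentage points.
So the ratio between them halves every 70/5.4 ≈ 12.96 years.
A 4× gap closes after 2 halvings: 2 × 12.96 ≈ 26 years.

around 26 years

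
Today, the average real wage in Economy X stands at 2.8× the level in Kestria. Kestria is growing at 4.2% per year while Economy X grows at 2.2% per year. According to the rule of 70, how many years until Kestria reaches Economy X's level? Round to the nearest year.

Kestria gains on Economy X at 4.2% − 2.2% = 2 points a year.
At that relative rate the gap halves every 70/2 ≈ 35.00 years.
A 2.8× gap takes log₂(2.8) ≈ 1.49 halvings to close: 1.49 × 35.00 ≈ 52 years.

≈ 52 years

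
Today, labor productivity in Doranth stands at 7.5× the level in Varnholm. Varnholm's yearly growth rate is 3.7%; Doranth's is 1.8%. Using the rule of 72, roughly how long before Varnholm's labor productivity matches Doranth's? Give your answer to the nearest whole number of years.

110 years

The growth-rate gap is 3.7% − 1.8% = 1.9 percentage points.
So the ratio between them halves every 72/1.9 ≈ 37.89 years.
A 7.5× gap takes log₂(7.5) ≈ 2.91 halvings to close: 2.91 × 37.89 ≈ 110 years.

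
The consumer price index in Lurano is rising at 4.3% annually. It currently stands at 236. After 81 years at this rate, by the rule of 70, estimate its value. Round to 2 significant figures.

roughly 7400

Doubling time ≈ 70/4.3 = 16.28 years.
81 years is 81/16.28 ≈ 4.98 doublings, a factor of 2^4.98 ≈ 31.56.
236 × 31.56 ≈ 7400.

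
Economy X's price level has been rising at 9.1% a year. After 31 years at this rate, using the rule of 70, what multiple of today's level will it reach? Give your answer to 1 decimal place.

Doubling time ≈ 70/9.1 = 7.69 years.
31 years / 7.69 ≈ 4.03 doublings → factor 2^4.03 ≈ 16.3.

roughly 16.3 times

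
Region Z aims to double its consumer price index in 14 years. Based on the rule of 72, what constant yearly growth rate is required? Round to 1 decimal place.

72 / 14 ≈ 5.14, so about 5.1% per year.

approximately 5.1%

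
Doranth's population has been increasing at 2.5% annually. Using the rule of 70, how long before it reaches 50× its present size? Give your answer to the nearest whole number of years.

158 years

Doubling time ≈ 70/2.5 = 28.00 years.
50× is log₂ 50 ≈ 5.64 doublings, so ≈ 5.64 × 28.00 = 158 years.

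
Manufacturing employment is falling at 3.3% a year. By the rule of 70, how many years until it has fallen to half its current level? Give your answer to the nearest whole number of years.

Falling at 3.3%, it halves about every 70/3.3 = 21.21 years.

roughly 21 years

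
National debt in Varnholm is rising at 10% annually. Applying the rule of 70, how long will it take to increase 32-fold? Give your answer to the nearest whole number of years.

At 10% it doubles every 70/10 ≈ 7.00 years.
32 = 2^5, so 5 doublings → 35 years.

about 35 years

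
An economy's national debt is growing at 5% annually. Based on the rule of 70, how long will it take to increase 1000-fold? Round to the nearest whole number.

One doubling takes 70/5 = 14.00 years.
Reaching 1000× takes log₂(1000) ≈ 9.97 doublings.
9.97 × 14.00 ≈ 140 years.

approximately 140 years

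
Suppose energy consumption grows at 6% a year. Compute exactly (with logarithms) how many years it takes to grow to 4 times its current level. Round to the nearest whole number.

t = ln(4) / ln(1 + 0.06) = 1.3863 / 0.058269 ≈ 23.79.
≈ 24 years.

24 years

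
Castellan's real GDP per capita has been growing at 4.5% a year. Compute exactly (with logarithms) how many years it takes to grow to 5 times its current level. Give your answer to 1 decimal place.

36.6 years

t = ln(5) / ln(1 + 0.045) = 1.6094 / 0.044017 ≈ 36.56.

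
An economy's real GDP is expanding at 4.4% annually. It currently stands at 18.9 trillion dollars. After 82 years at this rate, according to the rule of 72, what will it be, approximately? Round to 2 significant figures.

≈ 610 trillion dollars

It doubles every 72/4.4 ≈ 16.36 years, so 82 years is 5.01 doublings.
2^5.01 ≈ 32.22; 18.9 × 32.22 ≈ 610 trillion dollars.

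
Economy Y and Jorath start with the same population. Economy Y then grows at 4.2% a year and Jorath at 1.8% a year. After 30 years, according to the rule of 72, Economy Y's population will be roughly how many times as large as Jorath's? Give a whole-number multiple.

approximately 2 times

Economy Y pulls ahead at 2.4 pp per year, so the ratio doubles every 72/2.4 ≈ 30.00 years.
In 30 years that's 1.00 doublings: 2^1.00 ≈ 2.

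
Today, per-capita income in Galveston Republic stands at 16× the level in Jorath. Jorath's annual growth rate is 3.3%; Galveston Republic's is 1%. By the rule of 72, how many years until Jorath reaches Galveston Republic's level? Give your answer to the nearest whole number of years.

What matters is the difference: 2.3 pp.
Rule of 72 on the gap: the ratio halves every 72/2.3 ≈ 31.30 years.
A 16× gap closes after 4 halvings: 4 × 31.30 ≈ 125 years.

about 125 years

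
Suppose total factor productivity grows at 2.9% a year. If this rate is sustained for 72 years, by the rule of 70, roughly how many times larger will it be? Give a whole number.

8 times

At 2.9% one doubling takes ≈ 24.14 years; 72 years is 3 of them, so ×8.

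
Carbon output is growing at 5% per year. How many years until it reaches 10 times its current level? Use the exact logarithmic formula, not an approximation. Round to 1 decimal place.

47.2 years

t = ln(10) / ln(1 + 0.05) = 2.3026 / 0.048790 ≈ 47.19.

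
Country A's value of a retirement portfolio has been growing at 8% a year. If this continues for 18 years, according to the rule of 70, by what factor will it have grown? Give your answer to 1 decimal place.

roughly 4.2 times

Doubling time ≈ 70/8 = 8.75 years.
18 years / 8.75 ≈ 2.06 doublings → factor 2^2.06 ≈ 4.2.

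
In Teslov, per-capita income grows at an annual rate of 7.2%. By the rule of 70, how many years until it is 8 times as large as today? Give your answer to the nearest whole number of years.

29 years

At 7.2% it doubles every 70/7.2 ≈ 9.72 years.
8× is 3 doublings, so 3 × 9.72 ≈ 29 years.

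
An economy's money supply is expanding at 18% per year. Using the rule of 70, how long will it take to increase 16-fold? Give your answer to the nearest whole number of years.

One doubling takes 70/18 = 3.89 years.
16 = 2^4, so 4 doublings → 16 years.

16 years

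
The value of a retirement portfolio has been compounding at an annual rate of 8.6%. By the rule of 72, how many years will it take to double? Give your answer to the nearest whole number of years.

Doubling time ≈ 72 / 8.6 = 8.37 years.

around 8 years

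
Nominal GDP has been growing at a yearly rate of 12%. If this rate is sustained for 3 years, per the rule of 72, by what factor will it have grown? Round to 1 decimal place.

Doubling time ≈ 72/12 = 6.00 years.
3 years / 6.00 ≈ 0.50 doublings → factor 2^0.50 ≈ 1.4.

≈ 1.4 times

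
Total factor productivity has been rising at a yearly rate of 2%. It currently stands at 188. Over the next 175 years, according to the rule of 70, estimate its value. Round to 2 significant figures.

≈ 6000

Doubling time ≈ 70/2 = 35.00 years.
175 years is 175/35.00 ≈ 5.00 doublings, a factor of 2^5.00 ≈ 32.00.
188 × 32.00 ≈ 6000.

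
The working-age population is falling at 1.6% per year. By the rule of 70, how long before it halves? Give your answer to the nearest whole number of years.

44 years

The rule works in reverse for decay: 70/1.6 ≈ 43.75 years to halve.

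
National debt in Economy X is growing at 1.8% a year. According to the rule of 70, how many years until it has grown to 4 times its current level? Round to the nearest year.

Doubling time ≈ 70/1.8 = 38.89 years.
4× is 2 doublings, so 2 × 38.89 ≈ 78 years.

approximately 78 years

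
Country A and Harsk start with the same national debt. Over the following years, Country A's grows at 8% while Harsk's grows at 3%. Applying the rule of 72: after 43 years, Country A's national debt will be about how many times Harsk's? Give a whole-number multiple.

Only the 5-point difference matters.
72/5 ≈ 14.40 years per doubling of the ratio; 43 years gives 2.99 doublings, so ≈ 8×.

about 8 times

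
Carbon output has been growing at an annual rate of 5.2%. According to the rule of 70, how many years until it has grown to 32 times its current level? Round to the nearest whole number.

≈ 67 years

One doubling takes 70/5.2 = 13.46 years.
32 = 2^5, so 5 doublings → 67 years.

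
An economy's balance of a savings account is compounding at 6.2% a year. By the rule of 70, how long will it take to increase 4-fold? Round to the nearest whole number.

At 6.2% it doubles every 70/6.2 ≈ 11.29 years.
4 = 2^2, so 2 doublings → 23 years.

≈ 23 years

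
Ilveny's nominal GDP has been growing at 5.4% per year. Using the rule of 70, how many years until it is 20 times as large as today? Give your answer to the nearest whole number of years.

approximately 56 years

At 5.4% it doubles every 70/5.4 ≈ 12.96 years.
20× is log₂ 20 ≈ 4.32 doublings, so ≈ 4.32 × 12.96 = 56 years.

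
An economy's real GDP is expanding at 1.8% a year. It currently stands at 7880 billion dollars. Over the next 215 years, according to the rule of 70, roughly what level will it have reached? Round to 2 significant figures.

Doubling time ≈ 70/1.8 = 38.89 years.
215 years is 215/38.89 ≈ 5.53 doublings, a factor of 2^5.53 ≈ 46.21.
7880 × 46.21 ≈ 360000 billion dollars.

around 360000 billion dollars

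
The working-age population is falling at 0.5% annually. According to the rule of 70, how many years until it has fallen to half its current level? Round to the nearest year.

Halving time ≈ 70 / 0.5 = 140.00 → 140 years.

≈ 140 years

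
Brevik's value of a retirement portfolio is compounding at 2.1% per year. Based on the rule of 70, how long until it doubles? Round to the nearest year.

At 2.1%, doubling takes about 70/2.1 = 33.33 years.

approximately 33 years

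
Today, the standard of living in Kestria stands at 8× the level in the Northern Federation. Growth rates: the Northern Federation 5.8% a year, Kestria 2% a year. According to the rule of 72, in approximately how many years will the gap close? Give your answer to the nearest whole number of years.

What matters is the difference: 3.8 pp.
Rule of 72 on the gap: the ratio halves every 72/3.8 ≈ 18.95 years.
An 8× gap closes after 3 halvings: 3 × 18.95 ≈ 57 years.

roughly 57 years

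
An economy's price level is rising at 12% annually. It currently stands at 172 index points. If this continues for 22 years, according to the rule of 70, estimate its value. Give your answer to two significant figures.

Doubling time ≈ 70/12 = 5.83 years.
22 years is 22/5.83 ≈ 3.77 doublings, a factor of 2^3.77 ≈ 13.64.
172 × 13.64 ≈ 2300 index points.

roughly 2300 index points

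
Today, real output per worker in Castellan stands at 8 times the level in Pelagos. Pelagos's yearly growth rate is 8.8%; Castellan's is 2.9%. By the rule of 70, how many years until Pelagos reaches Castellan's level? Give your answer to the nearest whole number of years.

Pelagos gains on Castellan at 8.8% − 2.9% = 5.9 points a year.
At that relative rate the gap halves every 70/5.9 ≈ 11.86 years.
An 8 times gap closes after 3 halvings: 3 × 11.86 ≈ 36 years.

around 36 years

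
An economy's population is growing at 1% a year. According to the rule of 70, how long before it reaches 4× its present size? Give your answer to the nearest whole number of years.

approximately 140 years

Doubling time ≈ 70/1 = 70.00 years.
Getting to 4× needs 2 doublings: 2 × 70.00 ≈ 140 years.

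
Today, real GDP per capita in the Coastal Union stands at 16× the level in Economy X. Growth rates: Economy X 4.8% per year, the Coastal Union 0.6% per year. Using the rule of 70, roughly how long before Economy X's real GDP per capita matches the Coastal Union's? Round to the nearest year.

The growth-rate gap is 4.8% − 0.6% = 4.2 percentage points.
So the ratio between them halves every 70/4.2 ≈ 16.67 years.
A 16× gap closes after 4 halvings: 4 × 16.67 ≈ 67 years.

approximately 67 years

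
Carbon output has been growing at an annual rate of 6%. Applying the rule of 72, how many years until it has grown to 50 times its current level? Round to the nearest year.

One doubling takes 72/6 = 12.00 years.
Reaching 50× takes log₂(50) ≈ 5.64 doublings.
5.64 × 12.00 ≈ 68 years.

roughly 68 years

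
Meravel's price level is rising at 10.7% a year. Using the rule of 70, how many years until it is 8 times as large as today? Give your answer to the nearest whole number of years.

At 10.7% it doubles every 70/10.7 ≈ 6.54 years.
8× is 3 doublings, so 3 × 6.54 ≈ 20 years.

around 20 years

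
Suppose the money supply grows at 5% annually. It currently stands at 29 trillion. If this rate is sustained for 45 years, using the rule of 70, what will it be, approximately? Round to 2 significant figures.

Doubling time ≈ 70/5 = 14.00 years.
45 years is 45/14.00 ≈ 3.21 doublings, a factor of 2^3.21 ≈ 9.25.
29 × 9.25 ≈ 270 trillion.

around 270 trillion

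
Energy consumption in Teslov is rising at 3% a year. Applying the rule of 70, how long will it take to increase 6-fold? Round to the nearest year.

At 3% it doubles every 70/3 ≈ 23.33 years.
6× is log₂ 6 ≈ 2.58 doublings, so ≈ 2.58 × 23.33 = 60 years.

about 60 years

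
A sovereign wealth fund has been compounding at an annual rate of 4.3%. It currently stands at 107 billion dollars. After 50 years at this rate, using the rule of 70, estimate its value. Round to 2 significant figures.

Doubling time ≈ 70/4.3 = 16.28 years.
50 years is 50/16.28 ≈ 3.07 doublings, a factor of 2^3.07 ≈ 8.40.
107 × 8.40 ≈ 900 billion dollars.

900 billion dollars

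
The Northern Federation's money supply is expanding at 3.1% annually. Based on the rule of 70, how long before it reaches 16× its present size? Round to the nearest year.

around 90 years

One doubling takes 70/3.1 = 22.58 years.
16 = 2^4, so 4 doublings → 90 years.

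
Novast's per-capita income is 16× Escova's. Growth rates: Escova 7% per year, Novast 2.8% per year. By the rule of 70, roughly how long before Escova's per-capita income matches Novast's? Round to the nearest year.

What matters is the difference: 4.2 pp.
Rule of 70 on the gap: the ratio halves every 70/4.2 ≈ 16.67 years.
A 16× gap closes after 4 halvings: 4 × 16.67 ≈ 67 years.

about 67 years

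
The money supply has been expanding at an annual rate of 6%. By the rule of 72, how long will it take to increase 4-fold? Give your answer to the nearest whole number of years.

Doubling time ≈ 72/6 = 12.00 years.
Getting to 4× needs 2 doublings: 2 × 12.00 ≈ 24 years.

24 years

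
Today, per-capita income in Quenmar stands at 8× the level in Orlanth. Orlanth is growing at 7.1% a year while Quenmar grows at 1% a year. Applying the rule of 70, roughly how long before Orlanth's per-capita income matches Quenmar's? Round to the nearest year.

roughly 34 years

Orlanth gains on Quenmar at 7.1% − 1% = 6.1 points a year.
At that relative rate the gap halves every 70/6.1 ≈ 11.48 years.
An 8× gap closes after 3 halvings: 3 × 11.48 ≈ 34 years.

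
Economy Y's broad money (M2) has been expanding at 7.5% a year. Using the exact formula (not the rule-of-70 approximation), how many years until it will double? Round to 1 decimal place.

t = ln(2) / ln(1 + 0.075) = 0.6931 / 0.072321 ≈ 9.58.

9.6 years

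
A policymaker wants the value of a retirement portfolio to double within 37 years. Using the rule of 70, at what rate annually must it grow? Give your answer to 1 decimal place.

70 / 37 ≈ 1.89, so about 1.9% annually.

around 1.9% annually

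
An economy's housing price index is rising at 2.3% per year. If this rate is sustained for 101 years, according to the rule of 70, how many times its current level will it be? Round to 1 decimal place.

Doubling time ≈ 70/2.3 = 30.43 years.
101 years / 30.43 ≈ 3.32 doublings → factor 2^3.32 ≈ 10.0.

around 10.0 times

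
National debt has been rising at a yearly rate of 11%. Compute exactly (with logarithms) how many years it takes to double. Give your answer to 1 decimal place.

6.6 years

t = ln(2) / ln(1 + 0.11) = 0.6931 / 0.104360 ≈ 6.64.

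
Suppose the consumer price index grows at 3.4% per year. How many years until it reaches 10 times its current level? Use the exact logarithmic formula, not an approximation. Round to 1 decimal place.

68.9 years

t = ln(10) / ln(1 + 0.034) = 2.3026 / 0.033435 ≈ 68.87.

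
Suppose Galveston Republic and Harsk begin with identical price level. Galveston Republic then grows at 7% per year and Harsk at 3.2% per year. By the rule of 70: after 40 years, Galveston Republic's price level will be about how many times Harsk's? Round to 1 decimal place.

Galveston Republic pulls ahead at 3.8 pp per year, so the ratio doubles every 70/3.8 ≈ 18.42 years.
In 40 years that's 2.17 doublings: 2^2.17 ≈ 4.5.

≈ 4.5 times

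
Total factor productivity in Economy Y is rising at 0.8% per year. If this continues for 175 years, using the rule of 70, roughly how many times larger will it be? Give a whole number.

4 times

Doubling time ≈ 70/0.8 = 87.50 years.
175/87.50 ≈ 2 doublings, so about 2^2 = 4×.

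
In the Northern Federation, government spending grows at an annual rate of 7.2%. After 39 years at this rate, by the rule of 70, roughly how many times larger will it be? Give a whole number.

Doubling time ≈ 70/7.2 = 9.72 years.
39/9.72 ≈ 4 doublings, so about 2^4 = 16×.

16 times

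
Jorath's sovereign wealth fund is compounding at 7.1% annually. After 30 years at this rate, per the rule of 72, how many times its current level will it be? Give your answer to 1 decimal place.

Doubling time ≈ 72/7.1 = 10.14 years.
30 years / 10.14 ≈ 2.96 doublings → factor 2^2.96 ≈ 7.8.

7.8 times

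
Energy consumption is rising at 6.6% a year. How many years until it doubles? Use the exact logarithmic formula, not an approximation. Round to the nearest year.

11 years

t = ln(2) / ln(1 + 0.066) = 0.6931 / 0.063913 ≈ 10.84.
≈ 11 years.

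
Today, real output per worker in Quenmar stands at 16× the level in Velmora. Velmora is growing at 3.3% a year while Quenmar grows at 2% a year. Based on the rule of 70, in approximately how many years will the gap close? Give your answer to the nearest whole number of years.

roughly 215 years

The growth-rate gap is 3.3% − 2% = 1.3 percentage points.
So the ratio between them halves every 70/1.3 ≈ 53.85 years.
A 16× gap closes after 4 halvings: 4 × 53.85 ≈ 215 years.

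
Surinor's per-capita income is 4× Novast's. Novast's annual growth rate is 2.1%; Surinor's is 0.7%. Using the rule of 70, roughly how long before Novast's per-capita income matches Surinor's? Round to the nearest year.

Novast gains on Surinor at 2.1% − 0.7% = 1.4 points a year.
At that relative rate the gap halves every 70/1.4 ≈ 50.00 years.
A 4× gap closes after 2 halvings: 2 × 50.00 ≈ 100 years.

about 100 years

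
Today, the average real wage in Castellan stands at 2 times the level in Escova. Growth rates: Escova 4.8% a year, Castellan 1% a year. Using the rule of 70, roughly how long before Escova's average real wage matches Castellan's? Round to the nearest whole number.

Escova gains on Castellan at 4.8% − 1% = 3.8 points a year.
At that relative rate the gap halves every 70/3.8 ≈ 18.42 years.
A 2 times gap closes after 1 halving: 1 × 18.42 ≈ 18 years.

approximately 18 years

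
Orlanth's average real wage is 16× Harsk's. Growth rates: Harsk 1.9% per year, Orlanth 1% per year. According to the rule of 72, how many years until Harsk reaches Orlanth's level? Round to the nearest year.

What matters is the difference: 0.9 pp.
Rule of 72 on the gap: the ratio halves every 72/0.9 ≈ 80.00 years.
A 16× gap closes after 4 halvings: 4 × 80.00 ≈ 320 years.

around 320 years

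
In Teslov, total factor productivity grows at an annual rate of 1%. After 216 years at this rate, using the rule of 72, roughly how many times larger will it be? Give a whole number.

At 1% one doubling takes ≈ 72.00 years; 216 years is 3 of them, so ×8.

approximately 8 times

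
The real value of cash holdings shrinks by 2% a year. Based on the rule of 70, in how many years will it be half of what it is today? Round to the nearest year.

roughly 35 years

Falling at 2%, it halves about every 70/2 = 35.00 years.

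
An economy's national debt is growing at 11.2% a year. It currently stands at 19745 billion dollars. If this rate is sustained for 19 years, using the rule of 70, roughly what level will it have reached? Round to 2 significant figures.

It doubles every 70/11.2 ≈ 6.25 years, so 19 years is 3.04 doublings.
2^3.04 ≈ 8.22; 19745 × 8.22 ≈ 160000 billion dollars.

roughly 160000 billion dollars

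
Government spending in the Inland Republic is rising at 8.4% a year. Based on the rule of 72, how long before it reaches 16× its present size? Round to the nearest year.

approximately 34 years

At 8.4% it doubles every 72/8.4 ≈ 8.57 years.
Getting to 16× needs 4 doublings: 4 × 8.57 ≈ 34 years.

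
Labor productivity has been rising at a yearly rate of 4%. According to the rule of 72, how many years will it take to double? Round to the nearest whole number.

At 4%, doubling takes about 72/4 = 18.00 years.

around 18 years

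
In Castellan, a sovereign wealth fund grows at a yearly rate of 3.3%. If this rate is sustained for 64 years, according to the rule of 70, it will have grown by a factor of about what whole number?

At 3.3% one doubling takes ≈ 21.21 years; 64 years is 3 of them, so ×8.

around 8 times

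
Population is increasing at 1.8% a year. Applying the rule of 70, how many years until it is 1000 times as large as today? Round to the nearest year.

Doubling time ≈ 70/1.8 = 38.89 years.
1000× is log₂ 1000 ≈ 9.97 doublings, so ≈ 9.97 × 38.89 = 388 years.

around 388 years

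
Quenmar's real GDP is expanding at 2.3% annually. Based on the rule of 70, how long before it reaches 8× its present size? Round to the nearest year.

At 2.3% it doubles every 70/2.3 ≈ 30.43 years.
8 = 2^3, so 3 doublings → 91 years.

91 years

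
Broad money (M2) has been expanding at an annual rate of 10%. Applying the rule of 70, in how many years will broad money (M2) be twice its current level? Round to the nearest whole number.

approximately 7 years

Doubling time ≈ 70 / 10 = 7.00 years.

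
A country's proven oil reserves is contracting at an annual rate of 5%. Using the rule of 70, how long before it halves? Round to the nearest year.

about 14 years

Halving time ≈ 70 / 5 = 14.00 → 14 years.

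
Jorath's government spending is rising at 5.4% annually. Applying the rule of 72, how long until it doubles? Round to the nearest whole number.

72/5.4 ≈ 13.33, so it doubles roughly every 13 years.

around 13 years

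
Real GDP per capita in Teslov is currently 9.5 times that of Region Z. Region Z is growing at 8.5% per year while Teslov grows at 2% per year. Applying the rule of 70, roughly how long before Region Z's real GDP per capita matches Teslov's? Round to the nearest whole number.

≈ 35 years

Region Z gains on Teslov at 8.5% − 2% = 6.5 points a year.
At that relative rate the gap halves every 70/6.5 ≈ 10.77 years.
A 9.5 times gap takes log₂(9.5) ≈ 3.25 halvings to close: 3.25 × 10.77 ≈ 35 years.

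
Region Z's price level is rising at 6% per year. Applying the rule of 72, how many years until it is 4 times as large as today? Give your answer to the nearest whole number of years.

Doubling time ≈ 72/6 = 12.00 years.
4× is 2 doublings, so 2 × 12.00 ≈ 24 years.

roughly 24 years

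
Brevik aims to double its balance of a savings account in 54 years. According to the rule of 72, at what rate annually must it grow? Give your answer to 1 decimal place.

72 / 54 ≈ 1.33, so about 1.3% annually.

approximately 1.3%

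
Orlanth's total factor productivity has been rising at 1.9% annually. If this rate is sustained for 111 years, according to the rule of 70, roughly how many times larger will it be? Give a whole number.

approximately 8 times

Doubling time ≈ 70/1.9 = 36.84 years.
111/36.84 ≈ 3 doublings, so about 2^3 = 8×.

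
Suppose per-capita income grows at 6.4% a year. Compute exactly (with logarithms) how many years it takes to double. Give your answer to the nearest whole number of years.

t = ln(2) / ln(1 + 0.064) = 0.6931 / 0.062035 ≈ 11.17.
≈ 11 years.

11 years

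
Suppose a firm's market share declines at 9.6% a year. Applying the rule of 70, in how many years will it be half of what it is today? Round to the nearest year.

Halving time ≈ 70 / 9.6 = 7.29 → 7 years.

approximately 7 years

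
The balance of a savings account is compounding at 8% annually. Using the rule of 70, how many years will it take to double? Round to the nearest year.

70/8 ≈ 8.75, so it doubles roughly every 9 years.

roughly 9 years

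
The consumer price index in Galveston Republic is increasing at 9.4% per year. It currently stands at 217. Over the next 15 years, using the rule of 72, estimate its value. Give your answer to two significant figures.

840

It doubles every 72/9.4 ≈ 7.66 years, so 15 years is 1.96 doublings.
2^1.96 ≈ 3.89; 217 × 3.89 ≈ 840.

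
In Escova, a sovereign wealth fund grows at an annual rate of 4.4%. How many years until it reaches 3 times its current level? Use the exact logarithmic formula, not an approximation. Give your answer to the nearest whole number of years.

26 years

t = ln(3) / ln(1 + 0.044) = 1.0986 / 0.043059 ≈ 25.51.
≈ 26 years.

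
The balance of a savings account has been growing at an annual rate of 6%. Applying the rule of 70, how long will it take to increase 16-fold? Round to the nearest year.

At 6% it doubles every 70/6 ≈ 11.67 years.
16 = 2^4, so 4 doublings → 47 years.

roughly 47 years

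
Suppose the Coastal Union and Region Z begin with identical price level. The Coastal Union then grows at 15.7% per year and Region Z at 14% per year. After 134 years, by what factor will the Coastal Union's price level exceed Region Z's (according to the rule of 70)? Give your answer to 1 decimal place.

about 9.5 times

Rate gap = 15.7% − 14% = 1.7 points.
The ratio doubles every 70/1.7 ≈ 41.18 years.
134/41.18 ≈ 3.25 doublings → ratio ≈ 2^3.25 ≈ 9.5.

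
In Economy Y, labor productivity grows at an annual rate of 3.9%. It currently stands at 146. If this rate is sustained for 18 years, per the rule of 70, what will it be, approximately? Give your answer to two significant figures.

It doubles every 70/3.9 ≈ 17.95 years, so 18 years is 1.00 doublings.
2^1.00 ≈ 2.00; 146 × 2.00 ≈ 290.

around 290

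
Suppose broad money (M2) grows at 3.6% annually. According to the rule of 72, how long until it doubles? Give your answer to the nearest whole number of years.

around 20 years

At 3.6%, doubling takes about 72/3.6 = 20.00 years.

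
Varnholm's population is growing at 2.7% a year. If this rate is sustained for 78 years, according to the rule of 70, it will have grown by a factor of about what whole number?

about 8 times

70/2.7 ≈ 25.93 years per doubling.
78 years fits 3 doublings: 2^3 = 8.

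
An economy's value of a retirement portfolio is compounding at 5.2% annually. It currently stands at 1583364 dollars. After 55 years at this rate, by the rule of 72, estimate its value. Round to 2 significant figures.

around 25000000 dollars

Doubling time ≈ 72/5.2 = 13.85 years.
55 years is 55/13.85 ≈ 3.97 doublings, a factor of 2^3.97 ≈ 15.67.
1583364 × 15.67 ≈ 25000000 dollars.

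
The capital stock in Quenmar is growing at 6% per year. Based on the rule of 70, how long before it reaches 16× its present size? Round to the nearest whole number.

approximately 47 years

Doubling time ≈ 70/6 = 11.67 years.
Getting to 16× needs 4 doublings: 4 × 11.67 ≈ 47 years.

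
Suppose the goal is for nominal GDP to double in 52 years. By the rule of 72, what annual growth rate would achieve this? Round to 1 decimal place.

72 / 52 ≈ 1.38, so about 1.4% a year.

about 1.4%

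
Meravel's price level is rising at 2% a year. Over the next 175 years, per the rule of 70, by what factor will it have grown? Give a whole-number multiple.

about 32 times

Doubling time ≈ 70/2 = 35.00 years.
175/35.00 ≈ 5 doublings, so about 2^5 = 32×.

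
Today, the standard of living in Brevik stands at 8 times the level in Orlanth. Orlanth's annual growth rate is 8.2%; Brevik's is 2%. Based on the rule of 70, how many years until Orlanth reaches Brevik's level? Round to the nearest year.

roughly 34 years

Orlanth gains on Brevik at 8.2% − 2% = 6.2 points a year.
At that relative rate the gap halves every 70/6.2 ≈ 11.29 years.
An 8 times gap closes after 3 halvings: 3 × 11.29 ≈ 34 years.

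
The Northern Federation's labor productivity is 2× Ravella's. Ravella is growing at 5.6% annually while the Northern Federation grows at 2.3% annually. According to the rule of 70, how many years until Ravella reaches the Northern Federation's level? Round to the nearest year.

What matters is the difference: 3.3 pp.
Rule of 70 on the gap: the ratio halves every 70/3.3 ≈ 21.21 years.
A 2× gap closes after 1 halving: 1 × 21.21 ≈ 21 years.

roughly 21 years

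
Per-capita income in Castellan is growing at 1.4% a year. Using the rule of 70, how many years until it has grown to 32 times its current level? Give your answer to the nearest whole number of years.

At 1.4% it doubles every 70/1.4 ≈ 50.00 years.
32× is 5 doublings, so 5 × 50.00 ≈ 250 years.

around 250 years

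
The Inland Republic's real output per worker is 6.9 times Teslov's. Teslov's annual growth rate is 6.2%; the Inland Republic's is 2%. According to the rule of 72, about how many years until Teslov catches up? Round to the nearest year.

The growth-rate gap is 6.2% − 2% = 4.2 percentage points.
So the ratio between them halves every 72/4.2 ≈ 17.14 years.
A 6.9 times gap takes log₂(6.9) ≈ 2.79 halvings to close: 2.79 × 17.14 ≈ 48 years.

48 years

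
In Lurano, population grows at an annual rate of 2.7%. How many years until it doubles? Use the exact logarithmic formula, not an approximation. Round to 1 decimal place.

26.0 years

t = ln(2) / ln(1 + 0.027) = 0.6931 / 0.026642 ≈ 26.02.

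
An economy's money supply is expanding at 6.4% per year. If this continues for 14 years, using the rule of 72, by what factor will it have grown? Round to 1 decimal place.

Doubles every ≈ 11.25 years (72/6.4).
14 years is 1.24 doublings; 2^1.24 ≈ 2.4×.

around 2.4 times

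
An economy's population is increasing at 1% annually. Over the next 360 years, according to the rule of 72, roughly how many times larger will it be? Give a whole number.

Doubling time ≈ 72/1 = 72.00 years.
360/72.00 ≈ 5 doublings, so about 2^5 = 32×.

≈ 32 times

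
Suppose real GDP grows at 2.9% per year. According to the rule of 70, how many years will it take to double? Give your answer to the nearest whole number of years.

70/2.9 ≈ 24.14, so it doubles roughly every 24 years.

≈ 24 years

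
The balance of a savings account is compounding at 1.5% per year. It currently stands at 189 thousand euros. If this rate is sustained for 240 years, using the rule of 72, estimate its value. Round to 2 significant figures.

Doubling time ≈ 72/1.5 = 48.00 years.
240 years is 240/48.00 ≈ 5.00 doublings, a factor of 2^5.00 ≈ 32.00.
189 × 32.00 ≈ 6000 thousand euros.

≈ 6000 thousand euros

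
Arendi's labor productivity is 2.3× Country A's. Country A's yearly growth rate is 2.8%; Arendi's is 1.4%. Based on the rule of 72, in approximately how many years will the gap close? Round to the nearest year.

62 years

The growth-rate gap is 2.8% − 1.4% = 1.4 percentage points.
So the ratio between them halves every 72/1.4 ≈ 51.43 years.
A 2.3× gap takes log₂(2.3) ≈ 1.20 halvings to close: 1.20 × 51.43 ≈ 62 years.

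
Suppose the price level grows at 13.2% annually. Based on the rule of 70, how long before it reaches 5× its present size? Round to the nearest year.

approximately 12 years

One doubling takes 70/13.2 = 5.30 years.
5× is log₂ 5 ≈ 2.32 doublings, so ≈ 2.32 × 5.30 = 12 years.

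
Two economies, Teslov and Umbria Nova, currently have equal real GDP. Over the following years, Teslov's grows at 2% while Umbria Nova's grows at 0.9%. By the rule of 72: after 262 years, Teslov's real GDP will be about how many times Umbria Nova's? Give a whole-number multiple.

Teslov pulls ahead at 1.1 pp per year, so the ratio doubles every 72/1.1 ≈ 65.45 years.
In 262 years that's 4.00 doublings: 2^4.00 ≈ 16.

16 times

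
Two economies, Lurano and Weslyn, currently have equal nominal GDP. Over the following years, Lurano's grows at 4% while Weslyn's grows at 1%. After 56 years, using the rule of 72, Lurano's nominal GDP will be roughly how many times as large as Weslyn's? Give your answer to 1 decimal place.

Only the 3-point difference matters.
72/3 ≈ 24.00 years per doubling of the ratio; 56 years gives 2.33 doublings, so ≈ 5.0×.

about 5.0 times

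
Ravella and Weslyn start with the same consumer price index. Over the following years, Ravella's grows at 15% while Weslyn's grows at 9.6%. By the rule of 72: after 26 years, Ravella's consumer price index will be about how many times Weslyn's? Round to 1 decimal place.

Only the 5.4-point difference matters.
72/5.4 ≈ 13.33 years per doubling of the ratio; 26 years gives 1.95 doublings, so ≈ 3.9×.

≈ 3.9 times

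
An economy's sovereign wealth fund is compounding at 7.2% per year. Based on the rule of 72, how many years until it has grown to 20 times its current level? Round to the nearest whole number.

around 43 years

Doubling time ≈ 72/7.2 = 10.00 years.
20× is log₂ 20 ≈ 4.32 doublings, so ≈ 4.32 × 10.00 = 43 years.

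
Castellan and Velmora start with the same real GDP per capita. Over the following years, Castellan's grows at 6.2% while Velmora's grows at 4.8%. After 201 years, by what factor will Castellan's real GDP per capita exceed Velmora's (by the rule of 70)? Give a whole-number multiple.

roughly 16 times

Only the 1.4-point difference matters.
70/1.4 ≈ 50.00 years per doubling of the ratio; 201 years gives 4.02 doublings, so ≈ 16×.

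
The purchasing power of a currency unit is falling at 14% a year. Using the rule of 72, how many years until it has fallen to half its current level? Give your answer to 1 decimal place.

approximately 5.1 years

Halving time ≈ 72 / 14 = 5.14 → 5.1 years.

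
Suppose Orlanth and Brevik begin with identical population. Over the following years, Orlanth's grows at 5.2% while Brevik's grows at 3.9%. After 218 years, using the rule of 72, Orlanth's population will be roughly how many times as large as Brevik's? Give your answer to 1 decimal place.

about 15.3 times

Only the 1.3-point difference matters.
72/1.3 ≈ 55.38 years per doubling of the ratio; 218 years gives 3.94 doublings, so ≈ 15.3×.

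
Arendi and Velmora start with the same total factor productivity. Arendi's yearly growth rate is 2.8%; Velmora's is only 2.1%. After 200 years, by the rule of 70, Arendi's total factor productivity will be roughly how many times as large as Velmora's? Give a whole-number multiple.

≈ 4 times

Arendi pulls ahead at 0.7 pp per year, so the ratio doubles every 70/0.7 ≈ 100.00 years.
In 200 years that's 2.00 doublings: 2^2.00 ≈ 4.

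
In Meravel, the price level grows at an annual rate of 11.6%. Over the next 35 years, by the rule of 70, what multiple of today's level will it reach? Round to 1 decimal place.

Doubling time ≈ 70/11.6 = 6.03 years.
35 years / 6.03 ≈ 5.80 doublings → factor 2^5.80 ≈ 55.7.

≈ 55.7 times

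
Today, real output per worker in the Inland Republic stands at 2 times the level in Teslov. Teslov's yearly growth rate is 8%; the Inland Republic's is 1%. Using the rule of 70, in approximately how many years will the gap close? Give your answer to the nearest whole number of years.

10 years

Teslov gains on the Inland Republic at 8% − 1% = 7 points a year.
At that relative rate the gap halves every 70/7 ≈ 10.00 years.
A 2 times gap closes after 1 halving: 1 × 10.00 ≈ 10 years.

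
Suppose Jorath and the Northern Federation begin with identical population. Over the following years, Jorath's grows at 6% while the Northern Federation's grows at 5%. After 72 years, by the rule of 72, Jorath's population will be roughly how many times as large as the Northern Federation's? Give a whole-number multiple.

Only the 1-point difference matters.
72/1 ≈ 72.00 years per doubling of the ratio; 72 years gives 1.00 doublings, so ≈ 2×.

around 2 times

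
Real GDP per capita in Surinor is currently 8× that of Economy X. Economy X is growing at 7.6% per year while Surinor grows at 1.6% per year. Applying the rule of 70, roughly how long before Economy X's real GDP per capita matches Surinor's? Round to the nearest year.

Economy X gains on Surinor at 7.6% − 1.6% = 6 points a year.
At that relative rate the gap halves every 70/6 ≈ 11.67 years.
An 8× gap closes after 3 halvings: 3 × 11.67 ≈ 35 years.

roughly 35 years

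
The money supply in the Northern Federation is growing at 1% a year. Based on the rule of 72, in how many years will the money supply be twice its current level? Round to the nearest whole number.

72/1 ≈ 72.00, so it doubles roughly every 72 years.

roughly 72 years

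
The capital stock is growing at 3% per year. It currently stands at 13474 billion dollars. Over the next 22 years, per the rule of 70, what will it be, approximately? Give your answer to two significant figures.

It doubles every 70/3 ≈ 23.33 years, so 22 years is 0.94 doublings.
2^0.94 ≈ 1.92; 13474 × 1.92 ≈ 26000 billion dollars.

26000 billion dollars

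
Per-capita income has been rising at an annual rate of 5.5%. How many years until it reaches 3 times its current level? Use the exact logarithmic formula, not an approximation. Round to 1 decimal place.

20.5 years

t = ln(3) / ln(1 + 0.055) = 1.0986 / 0.053541 ≈ 20.52.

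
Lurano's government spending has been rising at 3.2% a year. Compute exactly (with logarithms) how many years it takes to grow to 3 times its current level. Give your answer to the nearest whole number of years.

t = ln(3) / ln(1 + 0.032) = 1.0986 / 0.031499 ≈ 34.88.
≈ 35 years.

35 years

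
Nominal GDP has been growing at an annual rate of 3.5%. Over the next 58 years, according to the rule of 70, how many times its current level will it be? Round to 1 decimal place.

≈ 7.5 times

Doubles every ≈ 20.00 years (70/3.5).
58 years is 2.90 doublings; 2^2.90 ≈ 7.5×.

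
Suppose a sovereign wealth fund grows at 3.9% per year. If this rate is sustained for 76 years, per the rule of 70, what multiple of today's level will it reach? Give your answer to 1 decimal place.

about 18.8 times

Doubling time ≈ 70/3.9 = 17.95 years.
76 years / 17.95 ≈ 4.23 doublings → factor 2^4.23 ≈ 18.8.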